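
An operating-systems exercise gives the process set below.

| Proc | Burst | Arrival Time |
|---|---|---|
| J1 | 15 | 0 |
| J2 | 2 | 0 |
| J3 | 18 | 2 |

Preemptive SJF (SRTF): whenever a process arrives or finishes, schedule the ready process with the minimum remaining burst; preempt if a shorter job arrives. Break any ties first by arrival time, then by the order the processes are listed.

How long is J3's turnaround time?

33

Gantt: | J2 0-2 | J1 2-17 | J3 17-35 |
Completion: J1=17  J2=2  J3=35
Turnaround(J3) = completion − arrival = 35 − 2 = 33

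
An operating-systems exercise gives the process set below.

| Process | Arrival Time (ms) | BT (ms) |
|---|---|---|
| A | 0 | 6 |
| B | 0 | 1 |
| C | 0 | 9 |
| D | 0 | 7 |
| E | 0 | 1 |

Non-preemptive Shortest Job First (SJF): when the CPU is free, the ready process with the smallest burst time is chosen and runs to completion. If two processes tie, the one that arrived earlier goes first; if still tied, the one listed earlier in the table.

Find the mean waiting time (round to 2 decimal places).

Timeline: | B 0-1 | E 1-2 | A 2-8 | D 8-15 | C 15-24 |
Completion: A=8  B=1  C=24  D=15  E=2
Turnaround (C−A): A=8  B=1  C=24  D=15  E=2
Waiting times: A=2, B=0, C=15, D=8, E=1
Average waiting = (2+0+15+8+1) / 5 = 26/5 = 5.20

5.20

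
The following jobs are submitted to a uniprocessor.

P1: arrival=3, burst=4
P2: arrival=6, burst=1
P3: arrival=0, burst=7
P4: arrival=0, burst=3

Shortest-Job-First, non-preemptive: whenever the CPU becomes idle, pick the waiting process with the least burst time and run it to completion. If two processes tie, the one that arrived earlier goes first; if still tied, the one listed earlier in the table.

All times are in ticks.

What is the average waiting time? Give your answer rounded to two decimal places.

2.25

Timeline: | P4 0-3 | P1 3-7 | P2 7-8 | P3 8-15 |
Completion: P1=7  P2=8  P3=15  P4=3
Waiting times: P1=0, P2=1, P3=8, P4=0
Average waiting = (0+1+8+0) / 4 = 9/4 = 2.25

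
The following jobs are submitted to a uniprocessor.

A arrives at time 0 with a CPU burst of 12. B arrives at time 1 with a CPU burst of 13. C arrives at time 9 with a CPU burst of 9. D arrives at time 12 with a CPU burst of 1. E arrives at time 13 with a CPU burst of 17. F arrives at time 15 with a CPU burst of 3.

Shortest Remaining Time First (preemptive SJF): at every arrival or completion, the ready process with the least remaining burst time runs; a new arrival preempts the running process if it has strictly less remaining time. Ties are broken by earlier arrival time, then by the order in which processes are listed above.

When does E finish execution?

55

Gantt: | A 0-12 | D 12-13 | C 13-15 | F 15-18 | C 18-25 | B 25-38 | E 38-55 |
Completion: A=12  B=38  C=25  D=13  E=55  F=18
Turnaround (C−A): A=12  B=37  C=16  D=1  E=42  F=3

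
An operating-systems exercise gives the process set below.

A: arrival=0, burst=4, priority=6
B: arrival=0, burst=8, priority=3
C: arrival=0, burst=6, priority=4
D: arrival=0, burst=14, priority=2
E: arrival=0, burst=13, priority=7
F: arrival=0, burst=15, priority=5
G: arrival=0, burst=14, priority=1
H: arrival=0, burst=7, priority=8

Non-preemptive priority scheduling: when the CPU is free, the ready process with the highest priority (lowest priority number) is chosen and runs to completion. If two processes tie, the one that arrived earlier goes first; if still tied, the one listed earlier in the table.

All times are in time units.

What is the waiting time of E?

Timeline: | G 0-14 | D 14-28 | B 28-36 | C 36-42 | F 42-57 | A 57-61 | E 61-74 | H 74-81 |
Completion: A=61  B=36  C=42  D=28  E=74  F=57  G=14  H=81
Waiting(E) = turnaround − burst = 74 − 13 = 61

61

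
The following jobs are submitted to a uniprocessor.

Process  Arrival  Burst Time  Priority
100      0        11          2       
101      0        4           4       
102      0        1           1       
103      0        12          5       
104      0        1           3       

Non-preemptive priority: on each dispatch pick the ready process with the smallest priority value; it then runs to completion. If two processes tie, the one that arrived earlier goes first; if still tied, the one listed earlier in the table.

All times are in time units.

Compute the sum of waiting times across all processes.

Schedule: | 102 0-1 | 100 1-12 | 104 12-13 | 101 13-17 | 103 17-29 |
Completion: 100=12  101=17  102=1  103=29  104=13
Turnaround (C−A): 100=12  101=17  102=1  103=29  104=13
Waiting = turnaround − burst: 100=1, 101=13, 102=0, 103=17, 104=12
Total waiting = 1 + 13 + 0 + 17 + 12 = 43

43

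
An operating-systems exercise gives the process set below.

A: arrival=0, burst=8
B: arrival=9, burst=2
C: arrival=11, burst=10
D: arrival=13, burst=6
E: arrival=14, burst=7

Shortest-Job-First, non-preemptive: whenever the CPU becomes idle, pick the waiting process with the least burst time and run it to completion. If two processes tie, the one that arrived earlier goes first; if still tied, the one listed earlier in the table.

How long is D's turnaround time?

Timeline: | A 0-8 | idle 8-9 | B 9-11 | C 11-21 | D 21-27 | E 27-34 |
Completion: A=8  B=11  C=21  D=27  E=34
Turnaround (C−A): A=8  B=2  C=10  D=14  E=20
Turnaround(D) = completion − arrival = 27 − 13 = 14

14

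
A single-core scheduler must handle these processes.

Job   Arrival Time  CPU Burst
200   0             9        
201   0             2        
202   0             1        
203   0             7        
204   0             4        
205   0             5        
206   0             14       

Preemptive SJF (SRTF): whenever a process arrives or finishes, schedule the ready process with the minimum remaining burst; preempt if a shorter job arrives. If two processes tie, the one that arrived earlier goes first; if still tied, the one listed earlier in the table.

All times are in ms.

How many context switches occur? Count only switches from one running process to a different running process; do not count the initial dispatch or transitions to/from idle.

Timeline: | 202 0-1 | 201 1-3 | 204 3-7 | 205 7-12 | 203 12-19 | 200 19-28 | 206 28-42 |
Completion: 200=28  201=3  202=1  203=19  204=7  205=12  206=42

6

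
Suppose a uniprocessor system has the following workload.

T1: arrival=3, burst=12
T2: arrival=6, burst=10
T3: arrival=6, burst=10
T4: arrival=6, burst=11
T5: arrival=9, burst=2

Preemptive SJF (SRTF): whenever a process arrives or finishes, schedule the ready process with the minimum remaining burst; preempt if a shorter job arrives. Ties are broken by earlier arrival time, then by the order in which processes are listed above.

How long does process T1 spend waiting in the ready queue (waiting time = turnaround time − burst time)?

Timeline: | idle 0-3 | T1 3-9 | T5 9-11 | T1 11-17 | T2 17-27 | T3 27-37 | T4 37-48 |
Completion: T1=17  T2=27  T3=37  T4=48  T5=11
Turnaround (C−A): T1=14  T2=21  T3=31  T4=42  T5=2
Waiting(T1) = turnaround − burst = 14 − 12 = 2

2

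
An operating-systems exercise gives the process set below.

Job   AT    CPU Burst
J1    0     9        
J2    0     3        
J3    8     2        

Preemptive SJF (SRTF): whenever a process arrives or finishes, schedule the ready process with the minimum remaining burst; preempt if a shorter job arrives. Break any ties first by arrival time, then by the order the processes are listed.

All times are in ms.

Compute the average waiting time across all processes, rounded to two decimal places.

1.67

Schedule: | J2 0-3 | J1 3-8 | J3 8-10 | J1 10-14 |
Completion: J1=14  J2=3  J3=10
Waiting times: J1=5, J2=0, J3=0
Average waiting = (5+0+0) / 3 = 5/3 = 1.67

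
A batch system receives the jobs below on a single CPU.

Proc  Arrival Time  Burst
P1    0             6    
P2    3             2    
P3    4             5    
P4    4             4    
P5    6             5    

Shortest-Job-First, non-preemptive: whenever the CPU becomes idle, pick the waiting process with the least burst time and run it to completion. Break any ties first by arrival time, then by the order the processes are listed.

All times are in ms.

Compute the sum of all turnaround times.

48

Timeline: | P1 0-6 | P2 6-8 | P4 8-12 | P3 12-17 | P5 17-22 |
Completion: P1=6  P2=8  P3=17  P4=12  P5=22
Turnaround (C−A): P1=6  P2=5  P3=13  P4=8  P5=16
Turnaround = completion − arrival: P1=6, P2=5, P3=13, P4=8, P5=16
Total turnaround = 6 + 5 + 13 + 8 + 16 = 48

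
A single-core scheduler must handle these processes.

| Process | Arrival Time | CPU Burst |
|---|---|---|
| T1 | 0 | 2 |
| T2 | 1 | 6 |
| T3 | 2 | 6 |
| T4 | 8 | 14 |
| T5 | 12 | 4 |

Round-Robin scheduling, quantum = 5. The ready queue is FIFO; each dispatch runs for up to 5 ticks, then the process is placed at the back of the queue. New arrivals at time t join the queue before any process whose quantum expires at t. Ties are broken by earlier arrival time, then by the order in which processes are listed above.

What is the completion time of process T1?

2

Gantt: | T1 0-2 | T2 2-7 | T3 7-12 | T2 12-13 | T4 13-18 | T5 18-22 | T3 22-23 | T4 23-32 |
Completion: T1=2  T2=13  T3=23  T4=32  T5=22
Turnaround (C−A): T1=2  T2=12  T3=21  T4=24  T5=10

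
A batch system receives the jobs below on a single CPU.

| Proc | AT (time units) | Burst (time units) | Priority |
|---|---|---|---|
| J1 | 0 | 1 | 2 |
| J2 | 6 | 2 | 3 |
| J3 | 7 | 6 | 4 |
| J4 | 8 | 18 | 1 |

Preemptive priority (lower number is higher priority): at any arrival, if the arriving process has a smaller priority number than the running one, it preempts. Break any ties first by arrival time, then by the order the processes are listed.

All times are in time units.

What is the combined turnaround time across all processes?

Gantt: | J1 0-1 | idle 1-6 | J2 6-8 | J4 8-26 | J3 26-32 |
Completion: J1=1  J2=8  J3=32  J4=26
Turnaround (C−A): J1=1  J2=2  J3=25  J4=18
Turnaround = completion − arrival: J1=1, J2=2, J3=25, J4=18
Total turnaround = 1 + 2 + 25 + 18 = 46

46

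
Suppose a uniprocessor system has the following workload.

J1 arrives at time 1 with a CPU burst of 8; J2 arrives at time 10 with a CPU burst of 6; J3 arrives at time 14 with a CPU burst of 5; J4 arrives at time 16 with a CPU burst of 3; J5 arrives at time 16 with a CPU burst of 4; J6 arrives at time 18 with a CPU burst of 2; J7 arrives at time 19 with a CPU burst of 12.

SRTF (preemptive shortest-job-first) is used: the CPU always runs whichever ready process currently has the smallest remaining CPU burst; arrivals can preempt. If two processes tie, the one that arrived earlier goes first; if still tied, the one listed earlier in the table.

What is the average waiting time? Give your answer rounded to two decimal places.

4.00

Schedule: | idle 0-1 | J1 1-9 | idle 9-10 | J2 10-16 | J4 16-19 | J6 19-21 | J5 21-25 | J3 25-30 | J7 30-42 |
Completion: J1=9  J2=16  J3=30  J4=19  J5=25  J6=21  J7=42
Turnaround (C−A): J1=8  J2=6  J3=16  J4=3  J5=9  J6=3  J7=23
Waiting times: J1=0, J2=0, J3=11, J4=0, J5=5, J6=1, J7=11
Average waiting = (0+0+11+0+5+1+11) / 7 = 28/7 = 4.00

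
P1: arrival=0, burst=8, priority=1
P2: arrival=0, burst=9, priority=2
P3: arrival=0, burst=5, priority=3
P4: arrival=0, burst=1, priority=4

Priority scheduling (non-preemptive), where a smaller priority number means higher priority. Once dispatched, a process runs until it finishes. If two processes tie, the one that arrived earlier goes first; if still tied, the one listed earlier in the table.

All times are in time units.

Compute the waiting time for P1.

0

Timeline: | P1 0-8 | P2 8-17 | P3 17-22 | P4 22-23 |
Completion: P1=8  P2=17  P3=22  P4=23
Turnaround (C−A): P1=8  P2=17  P3=22  P4=23
Waiting(P1) = turnaround − burst = 8 − 8 = 0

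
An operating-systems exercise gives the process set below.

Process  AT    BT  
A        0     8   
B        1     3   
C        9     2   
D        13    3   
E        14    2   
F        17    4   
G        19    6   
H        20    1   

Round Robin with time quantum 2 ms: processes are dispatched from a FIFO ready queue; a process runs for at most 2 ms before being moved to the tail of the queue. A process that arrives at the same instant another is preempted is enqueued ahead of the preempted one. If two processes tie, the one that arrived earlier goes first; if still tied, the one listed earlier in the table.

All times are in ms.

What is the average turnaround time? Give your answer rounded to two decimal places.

6.25

Schedule: | A 0-2 | B 2-4 | A 4-6 | B 6-7 | A 7-9 | C 9-11 | A 11-13 | D 13-15 | E 15-17 | D 17-18 | F 18-20 | G 20-22 | H 22-23 | F 23-25 | G 25-29 |
Completion: A=13  B=7  C=11  D=18  E=17  F=25  G=29  H=23
Turnaround (C−A): A=13  B=6  C=2  D=5  E=3  F=8  G=10  H=3
Turnaround times: A=13, B=6, C=2, D=5, E=3, F=8, G=10, H=3
Average turnaround = (13+6+2+5+3+8+10+3) / 8 = 50/8 = 6.25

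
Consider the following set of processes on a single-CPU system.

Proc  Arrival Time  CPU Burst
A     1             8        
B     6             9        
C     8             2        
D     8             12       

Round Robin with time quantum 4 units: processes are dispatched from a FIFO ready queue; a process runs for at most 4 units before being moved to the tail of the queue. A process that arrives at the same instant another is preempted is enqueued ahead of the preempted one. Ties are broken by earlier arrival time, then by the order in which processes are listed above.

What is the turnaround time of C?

7

Schedule: | idle 0-1 | A 1-9 | B 9-13 | C 13-15 | D 15-19 | B 19-23 | D 23-27 | B 27-28 | D 28-32 |
Completion: A=9  B=28  C=15  D=32
Turnaround (C−A): A=8  B=22  C=7  D=24
Turnaround(C) = completion − arrival = 15 − 8 = 7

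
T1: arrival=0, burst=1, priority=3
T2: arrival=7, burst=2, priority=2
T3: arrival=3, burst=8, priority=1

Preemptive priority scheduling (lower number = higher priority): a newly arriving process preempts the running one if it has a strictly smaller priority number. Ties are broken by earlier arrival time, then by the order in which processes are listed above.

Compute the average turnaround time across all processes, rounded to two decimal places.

Schedule: | T1 0-1 | idle 1-3 | T3 3-11 | T2 11-13 |
Completion: T1=1  T2=13  T3=11
Turnaround (C−A): T1=1  T2=6  T3=8
Turnaround times: T1=1, T2=6, T3=8
Average turnaround = (1+6+8) / 3 = 15/3 = 5.00

5.00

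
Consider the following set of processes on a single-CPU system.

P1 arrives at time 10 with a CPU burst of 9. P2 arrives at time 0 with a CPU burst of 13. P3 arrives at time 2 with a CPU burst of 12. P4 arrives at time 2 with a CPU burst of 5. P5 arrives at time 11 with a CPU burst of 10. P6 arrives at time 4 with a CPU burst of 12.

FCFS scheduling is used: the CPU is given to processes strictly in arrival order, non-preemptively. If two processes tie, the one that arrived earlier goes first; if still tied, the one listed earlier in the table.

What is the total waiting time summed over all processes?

132

Gantt: | P2 0-13 | P3 13-25 | P4 25-30 | P6 30-42 | P1 42-51 | P5 51-61 |
Completion: P1=51  P2=13  P3=25  P4=30  P5=61  P6=42
Turnaround (C−A): P1=41  P2=13  P3=23  P4=28  P5=50  P6=38
Waiting = turnaround − burst: P1=32, P2=0, P3=11, P4=23, P5=40, P6=26
Total waiting = 32 + 0 + 11 + 23 + 40 + 26 = 132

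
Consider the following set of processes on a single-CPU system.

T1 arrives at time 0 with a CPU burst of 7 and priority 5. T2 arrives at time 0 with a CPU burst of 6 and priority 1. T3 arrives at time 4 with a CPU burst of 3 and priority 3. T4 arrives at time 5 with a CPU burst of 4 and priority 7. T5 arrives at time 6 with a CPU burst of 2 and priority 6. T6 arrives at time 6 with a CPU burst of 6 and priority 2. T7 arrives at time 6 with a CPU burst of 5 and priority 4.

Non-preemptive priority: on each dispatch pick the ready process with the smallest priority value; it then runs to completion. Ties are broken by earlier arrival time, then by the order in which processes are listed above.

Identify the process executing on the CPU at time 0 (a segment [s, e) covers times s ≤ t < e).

T2

Schedule: | T2 0-6 | T6 6-12 | T3 12-15 | T7 15-20 | T1 20-27 | T5 27-29 | T4 29-33 |
Completion: T1=27  T2=6  T3=15  T4=33  T5=29  T6=12  T7=20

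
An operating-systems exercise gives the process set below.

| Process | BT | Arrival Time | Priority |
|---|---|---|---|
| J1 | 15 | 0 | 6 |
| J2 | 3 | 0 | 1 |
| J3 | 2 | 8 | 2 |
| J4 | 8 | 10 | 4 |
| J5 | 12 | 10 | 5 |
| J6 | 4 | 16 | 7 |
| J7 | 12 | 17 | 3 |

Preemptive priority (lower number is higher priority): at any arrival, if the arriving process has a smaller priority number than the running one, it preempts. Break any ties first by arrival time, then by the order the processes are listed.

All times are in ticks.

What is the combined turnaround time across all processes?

Timeline: | J2 0-3 | J1 3-8 | J3 8-10 | J4 10-17 | J7 17-29 | J4 29-30 | J5 30-42 | J1 42-52 | J6 52-56 |
Completion: J1=52  J2=3  J3=10  J4=30  J5=42  J6=56  J7=29
Turnaround = completion − arrival: J1=52, J2=3, J3=2, J4=20, J5=32, J6=40, J7=12
Total turnaround = 52 + 3 + 2 + 20 + 32 + 40 + 12 = 161

161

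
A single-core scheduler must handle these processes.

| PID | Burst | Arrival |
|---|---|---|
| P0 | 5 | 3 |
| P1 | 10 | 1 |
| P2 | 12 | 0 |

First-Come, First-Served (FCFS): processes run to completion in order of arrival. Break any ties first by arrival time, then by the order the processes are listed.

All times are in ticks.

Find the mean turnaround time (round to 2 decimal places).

Gantt: | P2 0-12 | P1 12-22 | P0 22-27 |
Completion: P0=27  P1=22  P2=12
Turnaround (C−A): P0=24  P1=21  P2=12
Turnaround times: P0=24, P1=21, P2=12
Average turnaround = (24+21+12) / 3 = 57/3 = 19.00

19.00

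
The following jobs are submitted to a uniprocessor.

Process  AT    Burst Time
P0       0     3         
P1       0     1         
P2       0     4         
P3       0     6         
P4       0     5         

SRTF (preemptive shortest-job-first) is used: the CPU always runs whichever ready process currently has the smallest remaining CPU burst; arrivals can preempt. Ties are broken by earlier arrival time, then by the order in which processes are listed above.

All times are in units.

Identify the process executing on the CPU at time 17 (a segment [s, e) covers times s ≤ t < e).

Schedule: | P1 0-1 | P0 1-4 | P2 4-8 | P4 8-13 | P3 13-19 |
Completion: P0=4  P1=1  P2=8  P3=19  P4=13

P3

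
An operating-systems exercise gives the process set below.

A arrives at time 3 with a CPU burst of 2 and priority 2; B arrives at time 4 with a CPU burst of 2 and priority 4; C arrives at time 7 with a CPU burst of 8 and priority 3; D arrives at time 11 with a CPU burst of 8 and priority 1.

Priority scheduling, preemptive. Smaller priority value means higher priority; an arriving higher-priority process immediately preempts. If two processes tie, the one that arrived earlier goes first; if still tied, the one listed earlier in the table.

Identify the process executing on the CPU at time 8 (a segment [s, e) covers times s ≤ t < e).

Schedule: | idle 0-3 | A 3-5 | B 5-7 | C 7-11 | D 11-19 | C 19-23 |
Completion: A=5  B=7  C=23  D=19

C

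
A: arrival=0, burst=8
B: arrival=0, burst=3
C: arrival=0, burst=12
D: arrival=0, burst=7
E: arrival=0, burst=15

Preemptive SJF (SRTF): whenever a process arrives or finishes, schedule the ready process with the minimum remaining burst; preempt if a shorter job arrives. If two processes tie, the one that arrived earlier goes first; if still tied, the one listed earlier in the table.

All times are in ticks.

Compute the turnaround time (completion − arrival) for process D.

10

Timeline: | B 0-3 | D 3-10 | A 10-18 | C 18-30 | E 30-45 |
Completion: A=18  B=3  C=30  D=10  E=45
Turnaround (C−A): A=18  B=3  C=30  D=10  E=45
Turnaround(D) = completion − arrival = 10 − 0 = 10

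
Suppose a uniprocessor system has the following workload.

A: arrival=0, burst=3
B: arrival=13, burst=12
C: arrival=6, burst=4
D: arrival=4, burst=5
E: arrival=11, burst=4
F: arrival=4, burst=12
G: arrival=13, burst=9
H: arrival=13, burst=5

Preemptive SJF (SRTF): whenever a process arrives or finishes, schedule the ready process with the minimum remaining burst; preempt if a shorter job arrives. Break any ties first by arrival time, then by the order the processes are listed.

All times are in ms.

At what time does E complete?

Gantt: | A 0-3 | idle 3-4 | D 4-9 | C 9-13 | E 13-17 | H 17-22 | G 22-31 | F 31-43 | B 43-55 |
Completion: A=3  B=55  C=13  D=9  E=17  F=43  G=31  H=22
Turnaround (C−A): A=3  B=42  C=7  D=5  E=6  F=39  G=18  H=9

17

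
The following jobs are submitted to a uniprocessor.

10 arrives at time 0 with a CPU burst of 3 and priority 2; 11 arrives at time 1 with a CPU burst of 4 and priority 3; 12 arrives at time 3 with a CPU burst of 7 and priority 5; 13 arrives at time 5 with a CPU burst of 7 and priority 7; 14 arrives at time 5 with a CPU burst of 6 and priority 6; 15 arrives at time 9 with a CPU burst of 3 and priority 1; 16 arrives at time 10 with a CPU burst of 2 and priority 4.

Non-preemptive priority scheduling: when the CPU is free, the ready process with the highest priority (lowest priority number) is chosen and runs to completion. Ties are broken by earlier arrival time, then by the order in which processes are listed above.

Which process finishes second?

11

Gantt: | 10 0-3 | 11 3-7 | 12 7-14 | 15 14-17 | 16 17-19 | 14 19-25 | 13 25-32 |
Completion: 10=3  11=7  12=14  13=32  14=25  15=17  16=19
Turnaround (C−A): 10=3  11=6  12=11  13=27  14=20  15=8  16=9
Finish order: 10 → 11 → 12 → 15 → 16 → 14 → 13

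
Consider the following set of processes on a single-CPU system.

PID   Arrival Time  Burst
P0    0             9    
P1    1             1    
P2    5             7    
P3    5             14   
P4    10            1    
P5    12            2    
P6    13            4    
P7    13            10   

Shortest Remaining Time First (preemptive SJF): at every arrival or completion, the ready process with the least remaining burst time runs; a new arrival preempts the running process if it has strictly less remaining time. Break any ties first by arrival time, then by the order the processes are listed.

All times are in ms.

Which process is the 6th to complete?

Timeline: | P0 0-1 | P1 1-2 | P0 2-10 | P4 10-11 | P2 11-12 | P5 12-14 | P6 14-18 | P2 18-24 | P7 24-34 | P3 34-48 |
Completion: P0=10  P1=2  P2=24  P3=48  P4=11  P5=14  P6=18  P7=34
Turnaround (C−A): P0=10  P1=1  P2=19  P3=43  P4=1  P5=2  P6=5  P7=21
Finish order: P1 → P0 → P4 → P5 → P6 → P2 → P7 → P3

P2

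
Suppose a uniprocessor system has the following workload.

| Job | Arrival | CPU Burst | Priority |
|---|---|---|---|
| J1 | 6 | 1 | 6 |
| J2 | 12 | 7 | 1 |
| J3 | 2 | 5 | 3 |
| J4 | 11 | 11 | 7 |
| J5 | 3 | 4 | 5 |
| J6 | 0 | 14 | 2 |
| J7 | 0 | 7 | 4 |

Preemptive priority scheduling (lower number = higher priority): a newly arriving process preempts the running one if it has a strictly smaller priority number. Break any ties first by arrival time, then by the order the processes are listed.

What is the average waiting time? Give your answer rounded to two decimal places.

20.00

Gantt: | J6 0-12 | J2 12-19 | J6 19-21 | J3 21-26 | J7 26-33 | J5 33-37 | J1 37-38 | J4 38-49 |
Completion: J1=38  J2=19  J3=26  J4=49  J5=37  J6=21  J7=33
Turnaround (C−A): J1=32  J2=7  J3=24  J4=38  J5=34  J6=21  J7=33
Waiting times: J1=31, J2=0, J3=19, J4=27, J5=30, J6=7, J7=26
Average waiting = (31+0+19+27+30+7+26) / 7 = 140/7 = 20.00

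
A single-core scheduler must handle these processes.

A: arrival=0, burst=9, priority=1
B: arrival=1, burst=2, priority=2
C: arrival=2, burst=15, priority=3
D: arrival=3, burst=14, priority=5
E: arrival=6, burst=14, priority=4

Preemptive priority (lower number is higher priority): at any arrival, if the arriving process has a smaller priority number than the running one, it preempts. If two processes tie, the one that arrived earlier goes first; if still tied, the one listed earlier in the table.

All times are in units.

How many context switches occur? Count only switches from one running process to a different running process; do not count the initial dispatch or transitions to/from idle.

Gantt: | A 0-9 | B 9-11 | C 11-26 | E 26-40 | D 40-54 |
Completion: A=9  B=11  C=26  D=54  E=40

4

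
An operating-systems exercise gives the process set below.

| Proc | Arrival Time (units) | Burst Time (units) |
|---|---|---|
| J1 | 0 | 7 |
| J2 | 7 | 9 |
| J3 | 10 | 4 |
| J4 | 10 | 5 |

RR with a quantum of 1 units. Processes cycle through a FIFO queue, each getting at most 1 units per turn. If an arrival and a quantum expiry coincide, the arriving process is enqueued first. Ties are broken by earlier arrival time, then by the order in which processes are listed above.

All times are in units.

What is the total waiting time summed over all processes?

Schedule: | J1 0-7 | J2 7-10 | J3 10-11 | J4 11-12 | J2 12-13 | J3 13-14 | J4 14-15 | J2 15-16 | J3 16-17 | J4 17-18 | J2 18-19 | J3 19-20 | J4 20-21 | J2 21-22 | J4 22-23 | J2 23-25 |
Completion: J1=7  J2=25  J3=20  J4=23
Waiting = turnaround − burst: J1=0, J2=9, J3=6, J4=8
Total waiting = 0 + 9 + 6 + 8 = 23

23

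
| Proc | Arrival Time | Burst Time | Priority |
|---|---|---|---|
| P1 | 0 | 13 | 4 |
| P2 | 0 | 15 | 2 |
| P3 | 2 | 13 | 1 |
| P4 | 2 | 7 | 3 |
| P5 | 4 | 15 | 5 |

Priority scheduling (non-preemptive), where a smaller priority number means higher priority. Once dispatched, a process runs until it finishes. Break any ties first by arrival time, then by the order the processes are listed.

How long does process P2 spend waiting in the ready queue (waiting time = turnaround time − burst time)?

Gantt: | P2 0-15 | P3 15-28 | P4 28-35 | P1 35-48 | P5 48-63 |
Completion: P1=48  P2=15  P3=28  P4=35  P5=63
Turnaround (C−A): P1=48  P2=15  P3=26  P4=33  P5=59
Waiting(P2) = turnaround − burst = 15 − 15 = 0

0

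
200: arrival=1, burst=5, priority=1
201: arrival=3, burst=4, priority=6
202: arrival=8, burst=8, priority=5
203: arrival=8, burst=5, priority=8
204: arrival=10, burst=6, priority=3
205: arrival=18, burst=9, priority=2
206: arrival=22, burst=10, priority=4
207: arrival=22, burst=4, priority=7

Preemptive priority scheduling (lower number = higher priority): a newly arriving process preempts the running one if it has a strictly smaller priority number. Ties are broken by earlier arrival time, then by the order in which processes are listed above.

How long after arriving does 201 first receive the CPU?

Gantt: | idle 0-1 | 200 1-6 | 201 6-8 | 202 8-10 | 204 10-16 | 202 16-18 | 205 18-27 | 206 27-37 | 202 37-41 | 201 41-43 | 207 43-47 | 203 47-52 |
Completion: 200=6  201=43  202=41  203=52  204=16  205=27  206=37  207=47
Turnaround (C−A): 200=5  201=40  202=33  203=44  204=6  205=9  206=15  207=25
Response(201) = first start − arrival = 6 − 3 = 3

3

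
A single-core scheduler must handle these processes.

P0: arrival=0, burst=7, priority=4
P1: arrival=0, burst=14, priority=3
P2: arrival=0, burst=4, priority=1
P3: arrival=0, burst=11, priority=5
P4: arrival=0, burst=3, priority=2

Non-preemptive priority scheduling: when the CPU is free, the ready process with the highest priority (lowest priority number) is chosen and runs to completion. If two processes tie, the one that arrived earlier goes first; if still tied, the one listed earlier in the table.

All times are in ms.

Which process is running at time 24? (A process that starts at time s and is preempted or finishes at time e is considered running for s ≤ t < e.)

P0

Schedule: | P2 0-4 | P4 4-7 | P1 7-21 | P0 21-28 | P3 28-39 |
Completion: P0=28  P1=21  P2=4  P3=39  P4=7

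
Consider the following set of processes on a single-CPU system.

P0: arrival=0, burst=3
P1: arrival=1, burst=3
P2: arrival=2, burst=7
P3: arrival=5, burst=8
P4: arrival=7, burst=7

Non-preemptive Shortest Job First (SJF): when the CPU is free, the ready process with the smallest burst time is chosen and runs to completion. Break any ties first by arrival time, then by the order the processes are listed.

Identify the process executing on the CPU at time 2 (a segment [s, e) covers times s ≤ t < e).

P0

Schedule: | P0 0-3 | P1 3-6 | P2 6-13 | P4 13-20 | P3 20-28 |
Completion: P0=3  P1=6  P2=13  P3=28  P4=20
Turnaround (C−A): P0=3  P1=5  P2=11  P3=23  P4=13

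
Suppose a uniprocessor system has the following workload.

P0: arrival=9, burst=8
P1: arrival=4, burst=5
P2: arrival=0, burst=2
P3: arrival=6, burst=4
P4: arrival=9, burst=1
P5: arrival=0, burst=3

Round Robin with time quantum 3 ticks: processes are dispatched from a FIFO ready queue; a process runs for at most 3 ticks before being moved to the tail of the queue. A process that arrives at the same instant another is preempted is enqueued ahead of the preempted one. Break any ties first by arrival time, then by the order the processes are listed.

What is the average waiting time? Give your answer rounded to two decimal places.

Timeline: | P2 0-2 | P5 2-5 | P1 5-8 | P3 8-11 | P1 11-13 | P0 13-16 | P4 16-17 | P3 17-18 | P0 18-23 |
Completion: P0=23  P1=13  P2=2  P3=18  P4=17  P5=5
Turnaround (C−A): P0=14  P1=9  P2=2  P3=12  P4=8  P5=5
Waiting times: P0=6, P1=4, P2=0, P3=8, P4=7, P5=2
Average waiting = (6+4+0+8+7+2) / 6 = 27/6 = 4.50

4.50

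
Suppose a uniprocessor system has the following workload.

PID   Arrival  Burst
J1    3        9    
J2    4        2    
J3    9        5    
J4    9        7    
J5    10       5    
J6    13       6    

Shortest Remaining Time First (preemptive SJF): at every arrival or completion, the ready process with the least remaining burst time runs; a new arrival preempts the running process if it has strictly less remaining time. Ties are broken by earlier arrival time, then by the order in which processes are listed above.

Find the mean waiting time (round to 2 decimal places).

Timeline: | idle 0-3 | J1 3-4 | J2 4-6 | J1 6-14 | J3 14-19 | J5 19-24 | J6 24-30 | J4 30-37 |
Completion: J1=14  J2=6  J3=19  J4=37  J5=24  J6=30
Turnaround (C−A): J1=11  J2=2  J3=10  J4=28  J5=14  J6=17
Waiting times: J1=2, J2=0, J3=5, J4=21, J5=9, J6=11
Average waiting = (2+0+5+21+9+11) / 6 = 48/6 = 8.00

8.00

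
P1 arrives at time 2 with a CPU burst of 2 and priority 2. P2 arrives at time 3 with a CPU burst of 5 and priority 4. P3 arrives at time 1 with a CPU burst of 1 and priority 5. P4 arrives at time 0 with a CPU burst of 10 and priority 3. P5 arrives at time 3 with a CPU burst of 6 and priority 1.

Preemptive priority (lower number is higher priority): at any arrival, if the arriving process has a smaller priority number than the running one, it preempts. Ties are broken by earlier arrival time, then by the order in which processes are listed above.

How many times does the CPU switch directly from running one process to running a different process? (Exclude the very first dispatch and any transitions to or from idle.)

6

Gantt: | P4 0-2 | P1 2-3 | P5 3-9 | P1 9-10 | P4 10-18 | P2 18-23 | P3 23-24 |
Completion: P1=10  P2=23  P3=24  P4=18  P5=9
Turnaround (C−A): P1=8  P2=20  P3=23  P4=18  P5=6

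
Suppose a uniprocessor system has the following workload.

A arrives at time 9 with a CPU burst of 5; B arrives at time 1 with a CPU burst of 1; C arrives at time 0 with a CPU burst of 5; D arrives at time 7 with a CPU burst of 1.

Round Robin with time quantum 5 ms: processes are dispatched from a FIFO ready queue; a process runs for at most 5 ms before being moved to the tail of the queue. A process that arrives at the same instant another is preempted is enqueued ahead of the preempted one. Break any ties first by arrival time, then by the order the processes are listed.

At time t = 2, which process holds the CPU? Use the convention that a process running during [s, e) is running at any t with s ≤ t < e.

Gantt: | C 0-5 | B 5-6 | idle 6-7 | D 7-8 | idle 8-9 | A 9-14 |
Completion: A=14  B=6  C=5  D=8
Turnaround (C−A): A=5  B=5  C=5  D=1

C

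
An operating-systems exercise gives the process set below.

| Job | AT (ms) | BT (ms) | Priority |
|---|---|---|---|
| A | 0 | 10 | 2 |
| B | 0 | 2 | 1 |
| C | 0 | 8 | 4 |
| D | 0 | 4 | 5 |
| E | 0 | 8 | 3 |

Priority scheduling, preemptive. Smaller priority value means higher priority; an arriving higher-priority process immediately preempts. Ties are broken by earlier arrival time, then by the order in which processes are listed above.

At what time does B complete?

2

Timeline: | B 0-2 | A 2-12 | E 12-20 | C 20-28 | D 28-32 |
Completion: A=12  B=2  C=28  D=32  E=20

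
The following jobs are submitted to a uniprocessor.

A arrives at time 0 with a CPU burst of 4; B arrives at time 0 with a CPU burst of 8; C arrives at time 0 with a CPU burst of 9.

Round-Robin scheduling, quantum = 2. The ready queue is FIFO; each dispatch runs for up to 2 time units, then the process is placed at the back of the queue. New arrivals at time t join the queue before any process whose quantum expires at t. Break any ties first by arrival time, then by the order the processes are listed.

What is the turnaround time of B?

Gantt: | A 0-2 | B 2-4 | C 4-6 | A 6-8 | B 8-10 | C 10-12 | B 12-14 | C 14-16 | B 16-18 | C 18-21 |
Completion: A=8  B=18  C=21
Turnaround (C−A): A=8  B=18  C=21
Turnaround(B) = completion − arrival = 18 − 0 = 18

18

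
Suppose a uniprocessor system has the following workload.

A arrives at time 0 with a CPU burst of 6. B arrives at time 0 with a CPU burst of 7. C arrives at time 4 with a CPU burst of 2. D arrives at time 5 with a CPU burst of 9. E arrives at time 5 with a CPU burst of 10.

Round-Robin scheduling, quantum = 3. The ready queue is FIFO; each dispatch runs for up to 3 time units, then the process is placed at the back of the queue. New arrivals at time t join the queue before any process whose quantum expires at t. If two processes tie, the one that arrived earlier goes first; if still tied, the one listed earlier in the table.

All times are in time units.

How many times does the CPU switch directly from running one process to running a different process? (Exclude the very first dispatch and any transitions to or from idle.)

11

Schedule: | A 0-3 | B 3-6 | A 6-9 | C 9-11 | D 11-14 | E 14-17 | B 17-20 | D 20-23 | E 23-26 | B 26-27 | D 27-30 | E 30-34 |
Completion: A=9  B=27  C=11  D=30  E=34
Turnaround (C−A): A=9  B=27  C=7  D=25  E=29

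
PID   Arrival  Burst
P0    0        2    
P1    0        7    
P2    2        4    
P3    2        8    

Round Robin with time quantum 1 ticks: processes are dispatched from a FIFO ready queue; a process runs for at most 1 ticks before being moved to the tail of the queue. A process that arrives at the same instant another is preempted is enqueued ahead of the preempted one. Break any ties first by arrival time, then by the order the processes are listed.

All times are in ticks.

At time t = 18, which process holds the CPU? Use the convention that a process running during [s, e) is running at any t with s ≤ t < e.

Schedule: | P0 0-1 | P1 1-2 | P0 2-3 | P2 3-4 | P3 4-5 | P1 5-6 | P2 6-7 | P3 7-8 | P1 8-9 | P2 9-10 | P3 10-11 | P1 11-12 | P2 12-13 | P3 13-14 | P1 14-15 | P3 15-16 | P1 16-17 | P3 17-18 | P1 18-19 | P3 19-21 |
Completion: P0=3  P1=19  P2=13  P3=21
Turnaround (C−A): P0=3  P1=19  P2=11  P3=19

P1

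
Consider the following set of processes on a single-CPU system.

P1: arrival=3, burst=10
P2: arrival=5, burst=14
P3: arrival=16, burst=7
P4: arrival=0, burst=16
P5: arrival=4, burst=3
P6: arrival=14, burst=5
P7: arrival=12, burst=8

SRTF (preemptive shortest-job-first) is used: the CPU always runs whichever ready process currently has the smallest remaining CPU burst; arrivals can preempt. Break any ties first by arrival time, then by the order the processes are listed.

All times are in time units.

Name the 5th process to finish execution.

P7

Schedule: | P4 0-3 | P1 3-4 | P5 4-7 | P1 7-16 | P6 16-21 | P3 21-28 | P7 28-36 | P4 36-49 | P2 49-63 |
Completion: P1=16  P2=63  P3=28  P4=49  P5=7  P6=21  P7=36
Turnaround (C−A): P1=13  P2=58  P3=12  P4=49  P5=3  P6=7  P7=24
Finish order: P5 → P1 → P6 → P3 → P7 → P4 → P2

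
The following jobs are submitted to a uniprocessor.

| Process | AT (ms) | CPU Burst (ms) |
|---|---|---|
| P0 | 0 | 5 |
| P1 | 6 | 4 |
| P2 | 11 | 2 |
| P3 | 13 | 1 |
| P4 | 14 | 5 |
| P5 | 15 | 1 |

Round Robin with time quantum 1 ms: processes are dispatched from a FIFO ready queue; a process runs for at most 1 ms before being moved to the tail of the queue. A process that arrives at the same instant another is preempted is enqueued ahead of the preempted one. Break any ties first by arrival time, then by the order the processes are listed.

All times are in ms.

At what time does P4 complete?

Gantt: | P0 0-5 | idle 5-6 | P1 6-10 | idle 10-11 | P2 11-13 | P3 13-14 | P4 14-15 | P5 15-16 | P4 16-20 |
Completion: P0=5  P1=10  P2=13  P3=14  P4=20  P5=16
Turnaround (C−A): P0=5  P1=4  P2=2  P3=1  P4=6  P5=1

20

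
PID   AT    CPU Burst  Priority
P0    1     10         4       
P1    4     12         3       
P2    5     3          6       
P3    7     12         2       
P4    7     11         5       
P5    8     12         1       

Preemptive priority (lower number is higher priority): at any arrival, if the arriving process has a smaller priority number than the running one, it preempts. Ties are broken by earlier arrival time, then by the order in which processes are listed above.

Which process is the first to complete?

P5

Schedule: | idle 0-1 | P0 1-4 | P1 4-7 | P3 7-8 | P5 8-20 | P3 20-31 | P1 31-40 | P0 40-47 | P4 47-58 | P2 58-61 |
Completion: P0=47  P1=40  P2=61  P3=31  P4=58  P5=20
Turnaround (C−A): P0=46  P1=36  P2=56  P3=24  P4=51  P5=12
Finish order: P5 → P3 → P1 → P0 → P4 → P2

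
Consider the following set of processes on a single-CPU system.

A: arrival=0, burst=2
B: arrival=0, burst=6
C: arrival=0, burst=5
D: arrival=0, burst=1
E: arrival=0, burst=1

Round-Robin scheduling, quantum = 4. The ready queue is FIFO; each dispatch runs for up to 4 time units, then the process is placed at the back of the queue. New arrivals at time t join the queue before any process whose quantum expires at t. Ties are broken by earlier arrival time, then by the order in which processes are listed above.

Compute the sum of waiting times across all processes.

Gantt: | A 0-2 | B 2-6 | C 6-10 | D 10-11 | E 11-12 | B 12-14 | C 14-15 |
Completion: A=2  B=14  C=15  D=11  E=12
Waiting = turnaround − burst: A=0, B=8, C=10, D=10, E=11
Total waiting = 0 + 8 + 10 + 10 + 11 = 39

39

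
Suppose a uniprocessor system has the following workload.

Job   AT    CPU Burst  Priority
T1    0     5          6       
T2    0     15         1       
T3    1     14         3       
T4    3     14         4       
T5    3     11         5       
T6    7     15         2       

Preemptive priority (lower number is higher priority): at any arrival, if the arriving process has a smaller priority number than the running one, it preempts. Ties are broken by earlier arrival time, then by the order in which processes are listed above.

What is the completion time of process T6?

Timeline: | T2 0-15 | T6 15-30 | T3 30-44 | T4 44-58 | T5 58-69 | T1 69-74 |
Completion: T1=74  T2=15  T3=44  T4=58  T5=69  T6=30
Turnaround (C−A): T1=74  T2=15  T3=43  T4=55  T5=66  T6=23

30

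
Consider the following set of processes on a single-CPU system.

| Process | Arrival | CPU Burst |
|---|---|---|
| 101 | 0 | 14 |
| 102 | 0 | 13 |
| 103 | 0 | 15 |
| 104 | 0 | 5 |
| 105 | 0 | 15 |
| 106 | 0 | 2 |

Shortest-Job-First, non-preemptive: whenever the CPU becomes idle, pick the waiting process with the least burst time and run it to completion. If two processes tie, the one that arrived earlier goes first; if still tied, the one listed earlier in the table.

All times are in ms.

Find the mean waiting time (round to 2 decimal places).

18.67

Gantt: | 106 0-2 | 104 2-7 | 102 7-20 | 101 20-34 | 103 34-49 | 105 49-64 |
Completion: 101=34  102=20  103=49  104=7  105=64  106=2
Waiting times: 101=20, 102=7, 103=34, 104=2, 105=49, 106=0
Average waiting = (20+7+34+2+49+0) / 6 = 112/6 = 18.67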